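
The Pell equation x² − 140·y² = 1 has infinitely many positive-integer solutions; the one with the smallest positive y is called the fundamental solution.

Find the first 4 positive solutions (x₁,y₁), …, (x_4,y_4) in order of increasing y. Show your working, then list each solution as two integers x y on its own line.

71 6
10081 852
1431431 120978
203253121 17178024

√140 = [11; 1,4,1,22, …], period ℓ=4 (even) → k=3
i=0: a=11 ⇒ p=11, q=1
…
i=2: a=4 ⇒ p=59, q=5
i=3: a=1 ⇒ p=71, q=6
→ (71, 6).  Check: 71²=5041, 140·6²=5040, difference 1.
(71+6√140)^2 = 10081 + 852√140
(71+6√140)^3 = 1431431 + 120978√140
(71+6√140)^4 = 203253121 + 17178024√140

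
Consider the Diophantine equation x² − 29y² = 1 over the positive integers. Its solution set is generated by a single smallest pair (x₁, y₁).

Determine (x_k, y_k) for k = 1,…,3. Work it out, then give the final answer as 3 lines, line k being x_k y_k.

√29 = [5; 2,1,1,2,10, …], period ℓ=5 (odd) → k=9
step 0: (5, 1)  from 5·(1,0) + (0,1)
step 1: (11, 2)  from 2·(5,1) + (1,0)
step 2: (16, 3)  from 1·(11,2) + (5,1)
…
step 6: (1524, 283)  from 2·(727,135) + (70,13)
…
step 8: (3775, 701)  from 1·(2251,418) + (1524,283)
step 9: (9801, 1820)  from 2·(3775,701) + (2251,418)
(x₁, y₁) = (9801, 1820);  9801² − 29·1820² = 1 ✓
(9801+1820√29)^2 = 192119201 + 35675640√29
(9801+1820√29)^3 = 3765920568201 + 699313893460√29

9801 1820
192119201 35675640
3765920568201 699313893460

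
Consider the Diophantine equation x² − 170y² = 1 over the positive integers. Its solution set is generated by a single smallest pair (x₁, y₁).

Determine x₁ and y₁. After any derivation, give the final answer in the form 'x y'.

339 26

[13; 26] for √170; ℓ=1 ⇒ convergent index 1
step 0: (13, 1)  from 13·(1,0) + (0,1)
step 1: (339, 26)  from 26·(13,1) + (1,0)
fundamental: x₁=339, y₁=26  (since 114921 − 170·676 = 1)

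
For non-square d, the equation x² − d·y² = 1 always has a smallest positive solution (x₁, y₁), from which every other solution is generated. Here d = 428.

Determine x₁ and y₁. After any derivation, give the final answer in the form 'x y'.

1850887 89466

[20; 1,2,4,1,5,10,5,1,4,2,1,40] for √428; ℓ=12 ⇒ convergent index 11
a_0=20:  p_0=20·1+0=20,  q_0=20·0+1=1
…
a_2=2:  p_2=2·21+20=62,  q_2=2·1+1=3
a_3=4:  p_3=4·62+21=269,  q_3=4·3+1=13
a_4=1:  p_4=1·269+62=331,  q_4=1·13+3=16
a_5=5:  p_5=5·331+269=1924,  q_5=5·16+13=93
a_6=10:  p_6=10·1924+331=19571,  q_6=10·93+16=946
a_7=5:  p_7=5·19571+1924=99779,  q_7=5·946+93=4823
…
a_10=2:  p_10=2·577179+119350=1273708,  q_10=2·27899+5769=61567
a_11=1:  p_11=1·1273708+577179=1850887,  q_11=1·61567+27899=89466
(x₁, y₁) = (1850887, 89466);  1850887² − 428·89466² = 1 ✓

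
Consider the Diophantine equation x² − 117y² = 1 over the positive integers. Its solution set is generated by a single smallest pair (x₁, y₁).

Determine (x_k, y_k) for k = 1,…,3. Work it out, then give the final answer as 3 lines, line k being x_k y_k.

649 60
842401 77880
1093435849 101088180

√117 → a₀=10, period (1,4,2,4,1,20); ℓ=6 even so k=5
i=0: a=10 ⇒ p=10, q=1
i=1: a=1 ⇒ p=11, q=1
i=2: a=4 ⇒ p=54, q=5
i=3: a=2 ⇒ p=119, q=11
i=4: a=4 ⇒ p=530, q=49
i=5: a=1 ⇒ p=649, q=60
fundamental: x₁=649, y₁=60  (since 421201 − 117·3600 = 1)
(649+60√117)^2 = 842401 + 77880√117
(649+60√117)^3 = 1093435849 + 101088180√117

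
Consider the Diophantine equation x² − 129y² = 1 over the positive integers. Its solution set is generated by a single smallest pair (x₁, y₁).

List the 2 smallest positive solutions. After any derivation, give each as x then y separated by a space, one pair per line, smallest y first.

√129 → a₀=11, period (2,1,3,1,6,1,3,1,2,22); ℓ=10 even so k=9
i=0: a=11 ⇒ p=11, q=1
i=1: a=2 ⇒ p=23, q=2
i=2: a=1 ⇒ p=34, q=3
i=3: a=3 ⇒ p=125, q=11
i=4: a=1 ⇒ p=159, q=14
i=5: a=6 ⇒ p=1079, q=95
i=6: a=1 ⇒ p=1238, q=109
i=7: a=3 ⇒ p=4793, q=422
i=8: a=1 ⇒ p=6031, q=531
i=9: a=2 ⇒ p=16855, q=1484
fundamental: x₁=16855, y₁=1484  (since 284091025 − 129·2202256 = 1)
(16855+1484√129)^2 = 568182049 + 50025640√129

16855 1484
568182049 50025640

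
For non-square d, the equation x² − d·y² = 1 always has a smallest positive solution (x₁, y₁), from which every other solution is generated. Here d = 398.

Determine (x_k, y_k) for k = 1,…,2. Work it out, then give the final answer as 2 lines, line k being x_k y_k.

399 20
318401 15960

√398 → a₀=19, period (1,18,1,38); ℓ=4 even so k=3
step 0: (19, 1)  from 19·(1,0) + (0,1)
step 1: (20, 1)  from 1·(19,1) + (1,0)
step 2: (379, 19)  from 18·(20,1) + (19,1)
step 3: (399, 20)  from 1·(379,19) + (20,1)
fundamental: x₁=399, y₁=20  (since 159201 − 398·400 = 1)
n=2: (399,20)∘(399,20) = (399·399+398·20·20, 399·20+20·399) = (318401,15960)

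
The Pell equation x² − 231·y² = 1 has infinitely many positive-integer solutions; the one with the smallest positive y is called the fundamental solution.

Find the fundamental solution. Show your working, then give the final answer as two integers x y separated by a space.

76 5

√231 = [15; 5,30, …], period ℓ=2 (even) → k=1
i=0: a=15 ⇒ p=15, q=1
i=1: a=5 ⇒ p=76, q=5
fundamental: x₁=76, y₁=5  (since 5776 − 231·25 = 1)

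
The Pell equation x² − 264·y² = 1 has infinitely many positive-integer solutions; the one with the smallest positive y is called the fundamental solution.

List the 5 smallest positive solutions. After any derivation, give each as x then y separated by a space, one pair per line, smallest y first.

√264 = [16; 4,32, …], period ℓ=2 (even) → k=1
k=0  a_k=16  p_k/q_k = 16/1
k=1  a_k=4  p_k/q_k = 65/4
(x₁, y₁) = (65, 4);  65² − 264·4² = 1 ✓
(65+4√264)^2 = 8449 + 520√264
(65+4√264)^3 = 1098305 + 67596√264
(65+4√264)^4 = 142771201 + 8786960√264
(65+4√264)^5 = 18559157825 + 1142237204√264

65 4
8449 520
1098305 67596
142771201 8786960
18559157825 1142237204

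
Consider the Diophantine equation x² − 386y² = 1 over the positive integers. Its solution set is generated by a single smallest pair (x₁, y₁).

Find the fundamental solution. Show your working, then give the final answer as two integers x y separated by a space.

111555 5678

√386 → a₀=19, period (1,1,1,4,1,18,1,4,1,1,1,38); ℓ=12 even so k=11
i=0: a=19 ⇒ p=19, q=1
i=1: a=1 ⇒ p=20, q=1
i=2: a=1 ⇒ p=39, q=2
i=3: a=1 ⇒ p=59, q=3
i=4: a=4 ⇒ p=275, q=14
i=5: a=1 ⇒ p=334, q=17
i=6: a=18 ⇒ p=6287, q=320
…
i=8: a=4 ⇒ p=32771, q=1668
i=9: a=1 ⇒ p=39392, q=2005
i=10: a=1 ⇒ p=72163, q=3673
i=11: a=1 ⇒ p=111555, q=5678
→ (111555, 5678).  Check: 111555²=12444518025, 386·5678²=12444518024, difference 1.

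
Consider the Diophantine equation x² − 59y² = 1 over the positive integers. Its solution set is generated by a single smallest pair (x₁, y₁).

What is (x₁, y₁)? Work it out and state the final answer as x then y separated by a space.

√59 = [7; 1,2,7,2,1,14, …], period ℓ=6 (even) → k=5
step 0: (7, 1)  from 7·(1,0) + (0,1)
…
step 2: (23, 3)  from 2·(8,1) + (7,1)
step 3: (169, 22)  from 7·(23,3) + (8,1)
step 4: (361, 47)  from 2·(169,22) + (23,3)
step 5: (530, 69)  from 1·(361,47) + (169,22)
(x₁, y₁) = (530, 69);  530² − 59·69² = 1 ✓

530 69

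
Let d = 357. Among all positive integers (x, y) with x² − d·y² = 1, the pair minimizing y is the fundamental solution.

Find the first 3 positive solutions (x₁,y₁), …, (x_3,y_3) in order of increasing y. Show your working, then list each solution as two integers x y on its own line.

3401 180
23133601 1224360
157354750601 8328096540

√357 = [18; 1,8,2,8,1,36, …], period ℓ=6 (even) → k=5
i=0: a=18 ⇒ p=18, q=1
…
i=4: a=8 ⇒ p=3042, q=161
i=5: a=1 ⇒ p=3401, q=180
fundamental: x₁=3401, y₁=180  (since 11566801 − 357·32400 = 1)
(3401+180√357)^2 = 23133601 + 1224360√357
(3401+180√357)^3 = 157354750601 + 8328096540√357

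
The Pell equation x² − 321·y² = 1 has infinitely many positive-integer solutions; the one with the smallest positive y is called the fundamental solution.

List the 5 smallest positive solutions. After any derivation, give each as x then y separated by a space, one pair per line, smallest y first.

215 12
92449 5160
39752855 2218788
17093635201 954073680
7350223383575 410249463612

d=321: √d = [17; 1,10,1,34] (ℓ=4, even), read p_3/q_3
a_0=17:  p_0=17·1+0=17,  q_0=17·0+1=1
…
a_2=10:  p_2=10·18+17=197,  q_2=10·1+1=11
a_3=1:  p_3=1·197+18=215,  q_3=1·11+1=12
(x₁, y₁) = (215, 12);  215² − 321·12² = 1 ✓
n=2: (215,12)∘(215,12) = (215·215+321·12·12, 215·12+12·215) = (92449,5160)
n=3: (92449,5160)∘(215,12) = (215·92449+321·12·5160, 215·5160+12·92449) = (39752855,2218788)
n=4: (39752855,2218788)∘(215,12) = (215·39752855+321·12·2218788, 215·2218788+12·39752855) = (17093635201,954073680)
n=5: (17093635201,954073680)∘(215,12) = (215·17093635201+321·12·954073680, 215·954073680+12·17093635201) = (7350223383575,410249463612)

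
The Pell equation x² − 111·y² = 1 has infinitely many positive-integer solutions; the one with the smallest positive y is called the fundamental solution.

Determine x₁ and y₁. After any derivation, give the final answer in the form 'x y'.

√111 = [10; 1,1,6,1,1,20, …], period ℓ=6 (even) → k=5
a_0=10:  p_0=10·1+0=10,  q_0=10·0+1=1
…
a_4=1:  p_4=1·137+21=158,  q_4=1·13+2=15
a_5=1:  p_5=1·158+137=295,  q_5=1·15+13=28
fundamental: x₁=295, y₁=28  (since 87025 − 111·784 = 1)

295 28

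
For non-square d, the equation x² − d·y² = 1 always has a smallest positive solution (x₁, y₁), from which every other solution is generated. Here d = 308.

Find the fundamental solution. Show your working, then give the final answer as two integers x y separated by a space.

351 20

[17; 1,1,4,1,1,34] for √308; ℓ=6 ⇒ convergent index 5
step 0: (17, 1)  from 17·(1,0) + (0,1)
step 1: (18, 1)  from 1·(17,1) + (1,0)
step 2: (35, 2)  from 1·(18,1) + (17,1)
step 3: (158, 9)  from 4·(35,2) + (18,1)
step 4: (193, 11)  from 1·(158,9) + (35,2)
step 5: (351, 20)  from 1·(193,11) + (158,9)
→ (351, 20).  Check: 351²=123201, 308·20²=123200, difference 1.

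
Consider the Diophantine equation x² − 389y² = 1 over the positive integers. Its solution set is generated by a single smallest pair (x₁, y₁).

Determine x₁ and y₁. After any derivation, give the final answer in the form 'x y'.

3287049 166660

√389 → a₀=19, period (1,2,1,1,1,1,2,1,38); ℓ=9 odd so k=17
i=0: a=19 ⇒ p=19, q=1
i=1: a=1 ⇒ p=20, q=1
…
i=3: a=1 ⇒ p=79, q=4
i=4: a=1 ⇒ p=138, q=7
…
i=9: a=38 ⇒ p=49643, q=2517
i=10: a=1 ⇒ p=50925, q=2582
i=11: a=2 ⇒ p=151493, q=7681
i=12: a=1 ⇒ p=202418, q=10263
i=13: a=1 ⇒ p=353911, q=17944
…
i=16: a=2 ⇒ p=2376809, q=120509
i=17: a=1 ⇒ p=3287049, q=166660
→ (3287049, 166660).  Check: 3287049²=10804691128401, 389·166660²=10804691128400, difference 1.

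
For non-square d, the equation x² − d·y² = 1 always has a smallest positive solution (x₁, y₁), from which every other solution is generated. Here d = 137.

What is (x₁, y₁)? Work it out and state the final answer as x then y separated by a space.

[11; 1,2,2,1,1,2,2,1,22] for √137; ℓ=9 ⇒ convergent index 17
a_0=11:  p_0=11·1+0=11,  q_0=11·0+1=1
a_1=1:  p_1=1·11+1=12,  q_1=1·1+0=1
…
a_3=2:  p_3=2·35+12=82,  q_3=2·3+1=7
a_4=1:  p_4=1·82+35=117,  q_4=1·7+3=10
a_5=1:  p_5=1·117+82=199,  q_5=1·10+7=17
…
a_7=2:  p_7=2·515+199=1229,  q_7=2·44+17=105
a_8=1:  p_8=1·1229+515=1744,  q_8=1·105+44=149
a_9=22:  p_9=22·1744+1229=39597,  q_9=22·149+105=3383
a_10=1:  p_10=1·39597+1744=41341,  q_10=1·3383+149=3532
…
a_12=2:  p_12=2·122279+41341=285899,  q_12=2·10447+3532=24426
…
a_16=2:  p_16=2·1796332+694077=4286741,  q_16=2·153471+59299=366241
a_17=1:  p_17=1·4286741+1796332=6083073,  q_17=1·366241+153471=519712
fundamental: x₁=6083073, y₁=519712  (since 37003777123329 − 137·270100562944 = 1)

6083073 519712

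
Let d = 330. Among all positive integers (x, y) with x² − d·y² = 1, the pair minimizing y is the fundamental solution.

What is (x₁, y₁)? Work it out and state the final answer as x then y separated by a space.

d=330: √d = [18; 6,36] (ℓ=2, even), read p_1/q_1
a_0=18:  p_0=18·1+0=18,  q_0=18·0+1=1
a_1=6:  p_1=6·18+1=109,  q_1=6·1+0=6
→ (109, 6).  Check: 109²=11881, 330·6²=11880, difference 1.

109 6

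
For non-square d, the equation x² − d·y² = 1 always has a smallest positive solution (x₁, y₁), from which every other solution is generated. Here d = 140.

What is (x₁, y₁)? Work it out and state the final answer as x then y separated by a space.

71 6

√140 = [11; 1,4,1,22, …], period ℓ=4 (even) → k=3
i=0: a=11 ⇒ p=11, q=1
i=1: a=1 ⇒ p=12, q=1
i=2: a=4 ⇒ p=59, q=5
i=3: a=1 ⇒ p=71, q=6
→ (71, 6).  Check: 71²=5041, 140·6²=5040, difference 1.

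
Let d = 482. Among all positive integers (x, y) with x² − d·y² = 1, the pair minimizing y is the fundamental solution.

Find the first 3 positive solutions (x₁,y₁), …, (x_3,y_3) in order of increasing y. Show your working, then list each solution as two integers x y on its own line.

√482 → a₀=21, period (1,20,1,42); ℓ=4 even so k=3
step 0: (21, 1)  from 21·(1,0) + (0,1)
step 1: (22, 1)  from 1·(21,1) + (1,0)
step 2: (461, 21)  from 20·(22,1) + (21,1)
step 3: (483, 22)  from 1·(461,21) + (22,1)
→ (483, 22).  Check: 483²=233289, 482·22²=233288, difference 1.
(x_2, y_2) = (483·483 + 482·22·22, 483·22 + 22·483) = (466577, 21252)
(x_3, y_3) = (483·466577 + 482·22·21252, 483·21252 + 22·466577) = (450712899, 20529410)

483 22
466577 21252
450712899 20529410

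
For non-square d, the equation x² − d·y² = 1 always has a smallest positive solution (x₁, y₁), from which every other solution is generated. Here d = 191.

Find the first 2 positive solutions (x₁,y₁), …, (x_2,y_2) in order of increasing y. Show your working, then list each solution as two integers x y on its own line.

8994000 650783
161784071999999 11706284604000

d=191: √d = [13; 1,4,1,1,3,…,4,1,26] (ℓ=16, even), read p_15/q_15
i=0: a=13 ⇒ p=13, q=1
i=1: a=1 ⇒ p=14, q=1
…
i=3: a=1 ⇒ p=83, q=6
i=4: a=1 ⇒ p=152, q=11
i=5: a=3 ⇒ p=539, q=39
i=6: a=2 ⇒ p=1230, q=89
i=7: a=2 ⇒ p=2999, q=217
i=8: a=13 ⇒ p=40217, q=2910
i=9: a=2 ⇒ p=83433, q=6037
i=10: a=2 ⇒ p=207083, q=14984
i=11: a=3 ⇒ p=704682, q=50989
…
i=13: a=1 ⇒ p=1616447, q=116962
i=14: a=4 ⇒ p=7377553, q=533821
i=15: a=1 ⇒ p=8994000, q=650783
(x₁, y₁) = (8994000, 650783);  8994000² − 191·650783² = 1 ✓
n=2: (8994000,650783)∘(8994000,650783) = (8994000·8994000+191·650783·650783, 8994000·650783+650783·8994000) = (161784071999999,11706284604000)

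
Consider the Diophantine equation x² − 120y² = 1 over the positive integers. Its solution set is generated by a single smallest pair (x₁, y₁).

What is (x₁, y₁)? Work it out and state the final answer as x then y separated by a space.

√120 = [10; 1,20, …], period ℓ=2 (even) → k=1
i=0: a=10 ⇒ p=10, q=1
i=1: a=1 ⇒ p=11, q=1
(x₁, y₁) = (11, 1);  11² − 120·1² = 1 ✓

11 1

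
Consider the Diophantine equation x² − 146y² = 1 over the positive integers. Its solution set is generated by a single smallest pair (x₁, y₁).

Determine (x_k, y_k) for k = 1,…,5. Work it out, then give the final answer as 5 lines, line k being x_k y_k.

145 12
42049 3480
12194065 1009188
3536236801 292661040
1025496478225 84870692412

d=146: √d = [12; 12,24] (ℓ=2, even), read p_1/q_1
step 0: (12, 1)  from 12·(1,0) + (0,1)
step 1: (145, 12)  from 12·(12,1) + (1,0)
→ (145, 12).  Check: 145²=21025, 146·12²=21024, difference 1.
k=2:  x_2 = 145·145+146·12·12 = 42049,  y_2 = 145·12+12·145 = 3480
k=3:  x_3 = 145·42049+146·12·3480 = 12194065,  y_3 = 145·3480+12·42049 = 1009188
k=4:  x_4 = 145·12194065+146·12·1009188 = 3536236801,  y_4 = 145·1009188+12·12194065 = 292661040
k=5:  x_5 = 145·3536236801+146·12·292661040 = 1025496478225,  y_5 = 145·292661040+12·3536236801 = 84870692412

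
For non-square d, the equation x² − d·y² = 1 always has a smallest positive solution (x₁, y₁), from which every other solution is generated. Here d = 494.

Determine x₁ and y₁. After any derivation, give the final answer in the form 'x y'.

d=494: √d = [22; 4,2,2,1,2,1,2,2,4,44] (ℓ=10, even), read p_9/q_9
i=0: a=22 ⇒ p=22, q=1
i=1: a=4 ⇒ p=89, q=4
i=2: a=2 ⇒ p=200, q=9
…
i=4: a=1 ⇒ p=689, q=31
i=5: a=2 ⇒ p=1867, q=84
i=6: a=1 ⇒ p=2556, q=115
i=7: a=2 ⇒ p=6979, q=314
i=8: a=2 ⇒ p=16514, q=743
i=9: a=4 ⇒ p=73035, q=3286
fundamental: x₁=73035, y₁=3286  (since 5334111225 − 494·10797796 = 1)

73035 3286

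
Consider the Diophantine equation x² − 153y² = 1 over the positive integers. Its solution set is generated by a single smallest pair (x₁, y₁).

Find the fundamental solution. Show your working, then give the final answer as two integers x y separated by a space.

[12; 2,1,2,2,2,1,2,24] for √153; ℓ=8 ⇒ convergent index 7
step 0: (12, 1)  from 12·(1,0) + (0,1)
…
step 2: (37, 3)  from 1·(25,2) + (12,1)
…
step 4: (235, 19)  from 2·(99,8) + (37,3)
…
step 6: (804, 65)  from 1·(569,46) + (235,19)
step 7: (2177, 176)  from 2·(804,65) + (569,46)
(x₁, y₁) = (2177, 176);  2177² − 153·176² = 1 ✓

2177 176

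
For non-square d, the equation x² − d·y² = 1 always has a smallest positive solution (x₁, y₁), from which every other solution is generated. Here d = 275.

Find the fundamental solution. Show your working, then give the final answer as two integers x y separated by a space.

d=275: √d = [16; 1,1,2,1,1,32] (ℓ=6, even), read p_5/q_5
k=0  a_k=16  p_k/q_k = 16/1
…
k=2  a_k=1  p_k/q_k = 33/2
…
k=4  a_k=1  p_k/q_k = 116/7
k=5  a_k=1  p_k/q_k = 199/12
(x₁, y₁) = (199, 12);  199² − 275·12² = 1 ✓

199 12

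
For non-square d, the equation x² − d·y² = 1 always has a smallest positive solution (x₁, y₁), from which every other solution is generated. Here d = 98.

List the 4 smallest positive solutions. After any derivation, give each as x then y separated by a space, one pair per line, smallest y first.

d=98: √d = [9; 1,8,1,18] (ℓ=4, even), read p_3/q_3
a_0=9:  p_0=9·1+0=9,  q_0=9·0+1=1
…
a_2=8:  p_2=8·10+9=89,  q_2=8·1+1=9
a_3=1:  p_3=1·89+10=99,  q_3=1·9+1=10
→ (99, 10).  Check: 99²=9801, 98·10²=9800, difference 1.
k=2:  x_2 = 99·99+98·10·10 = 19601,  y_2 = 99·10+10·99 = 1980
k=3:  x_3 = 99·19601+98·10·1980 = 3880899,  y_3 = 99·1980+10·19601 = 392030
k=4:  x_4 = 99·3880899+98·10·392030 = 768398401,  y_4 = 99·392030+10·3880899 = 77619960

99 10
19601 1980
3880899 392030
768398401 77619960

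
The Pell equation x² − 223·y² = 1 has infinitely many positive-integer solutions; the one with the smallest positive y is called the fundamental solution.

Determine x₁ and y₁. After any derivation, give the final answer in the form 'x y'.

√223 = [14; 1,13,1,28, …], period ℓ=4 (even) → k=3
i=0: a=14 ⇒ p=14, q=1
…
i=2: a=13 ⇒ p=209, q=14
i=3: a=1 ⇒ p=224, q=15
→ (224, 15).  Check: 224²=50176, 223·15²=50175, difference 1.

224 15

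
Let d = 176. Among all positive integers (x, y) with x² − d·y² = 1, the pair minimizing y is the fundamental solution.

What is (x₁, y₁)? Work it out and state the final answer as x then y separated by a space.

[13; 3,1,3,26] for √176; ℓ=4 ⇒ convergent index 3
k=0  a_k=13  p_k/q_k = 13/1
…
k=2  a_k=1  p_k/q_k = 53/4
k=3  a_k=3  p_k/q_k = 199/15
→ (199, 15).  Check: 199²=39601, 176·15²=39600, difference 1.

199 15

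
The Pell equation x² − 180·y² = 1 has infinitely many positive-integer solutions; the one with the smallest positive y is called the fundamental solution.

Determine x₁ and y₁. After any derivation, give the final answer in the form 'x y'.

d=180: √d = [13; 2,2,2,26] (ℓ=4, even), read p_3/q_3
k=0  a_k=13  p_k/q_k = 13/1
…
k=2  a_k=2  p_k/q_k = 67/5
k=3  a_k=2  p_k/q_k = 161/12
→ (161, 12).  Check: 161²=25921, 180·12²=25920, difference 1.

161 12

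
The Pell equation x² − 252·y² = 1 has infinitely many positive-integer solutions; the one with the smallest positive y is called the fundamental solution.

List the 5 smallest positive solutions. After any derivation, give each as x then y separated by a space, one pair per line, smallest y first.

[15; 1,6,1,30] for √252; ℓ=4 ⇒ convergent index 3
a_0=15:  p_0=15·1+0=15,  q_0=15·0+1=1
a_1=1:  p_1=1·15+1=16,  q_1=1·1+0=1
a_2=6:  p_2=6·16+15=111,  q_2=6·1+1=7
a_3=1:  p_3=1·111+16=127,  q_3=1·7+1=8
→ (127, 8).  Check: 127²=16129, 252·8²=16128, difference 1.
n=2: (127,8)∘(127,8) = (127·127+252·8·8, 127·8+8·127) = (32257,2032)
n=3: (32257,2032)∘(127,8) = (127·32257+252·8·2032, 127·2032+8·32257) = (8193151,516120)
n=4: (8193151,516120)∘(127,8) = (127·8193151+252·8·516120, 127·516120+8·8193151) = (2081028097,131092448)
n=5: (2081028097,131092448)∘(127,8) = (127·2081028097+252·8·131092448, 127·131092448+8·2081028097) = (528572943487,33296965672)

127 8
32257 2032
8193151 516120
2081028097 131092448
528572943487 33296965672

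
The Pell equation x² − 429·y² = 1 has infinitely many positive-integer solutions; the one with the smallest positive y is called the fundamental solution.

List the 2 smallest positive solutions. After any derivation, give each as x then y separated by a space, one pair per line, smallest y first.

1524095 73584
4645731138049 224298012960

√429 = [20; 1,2,2,9,1,12,1,9,2,2,1,40, …], period ℓ=12 (even) → k=11
a_0=20:  p_0=20·1+0=20,  q_0=20·0+1=1
a_1=1:  p_1=1·20+1=21,  q_1=1·1+0=1
a_2=2:  p_2=2·21+20=62,  q_2=2·1+1=3
a_3=2:  p_3=2·62+21=145,  q_3=2·3+1=7
a_4=9:  p_4=9·145+62=1367,  q_4=9·7+3=66
a_5=1:  p_5=1·1367+145=1512,  q_5=1·66+7=73
a_6=12:  p_6=12·1512+1367=19511,  q_6=12·73+66=942
a_7=1:  p_7=1·19511+1512=21023,  q_7=1·942+73=1015
a_8=9:  p_8=9·21023+19511=208718,  q_8=9·1015+942=10077
a_9=2:  p_9=2·208718+21023=438459,  q_9=2·10077+1015=21169
a_10=2:  p_10=2·438459+208718=1085636,  q_10=2·21169+10077=52415
a_11=1:  p_11=1·1085636+438459=1524095,  q_11=1·52415+21169=73584
fundamental: x₁=1524095, y₁=73584  (since 2322865569025 − 429·5414605056 = 1)
n=2: (1524095,73584)∘(1524095,73584) = (1524095·1524095+429·73584·73584, 1524095·73584+73584·1524095) = (4645731138049,224298012960)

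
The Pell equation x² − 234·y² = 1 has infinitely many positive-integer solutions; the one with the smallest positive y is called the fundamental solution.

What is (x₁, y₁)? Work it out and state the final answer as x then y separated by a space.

5201 340

√234 = [15; 3,2,1,2,1,2,3,30, …], period ℓ=8 (even) → k=7
a_0=15:  p_0=15·1+0=15,  q_0=15·0+1=1
…
a_4=2:  p_4=2·153+107=413,  q_4=2·10+7=27
a_5=1:  p_5=1·413+153=566,  q_5=1·27+10=37
a_6=2:  p_6=2·566+413=1545,  q_6=2·37+27=101
a_7=3:  p_7=3·1545+566=5201,  q_7=3·101+37=340
(x₁, y₁) = (5201, 340);  5201² − 234·340² = 1 ✓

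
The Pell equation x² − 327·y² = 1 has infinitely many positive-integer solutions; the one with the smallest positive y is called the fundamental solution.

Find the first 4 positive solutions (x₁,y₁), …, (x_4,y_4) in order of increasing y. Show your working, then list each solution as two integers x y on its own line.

217 12
94177 5208
40872601 2260260
17738614657 980947632

√327 = [18; 12,36, …], period ℓ=2 (even) → k=1
step 0: (18, 1)  from 18·(1,0) + (0,1)
step 1: (217, 12)  from 12·(18,1) + (1,0)
(x₁, y₁) = (217, 12);  217² − 327·12² = 1 ✓
n=2: (217,12)∘(217,12) = (217·217+327·12·12, 217·12+12·217) = (94177,5208)
n=3: (94177,5208)∘(217,12) = (217·94177+327·12·5208, 217·5208+12·94177) = (40872601,2260260)
n=4: (40872601,2260260)∘(217,12) = (217·40872601+327·12·2260260, 217·2260260+12·40872601) = (17738614657,980947632)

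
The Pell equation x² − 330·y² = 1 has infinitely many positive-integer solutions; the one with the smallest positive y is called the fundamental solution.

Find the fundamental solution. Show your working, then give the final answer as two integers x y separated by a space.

d=330: √d = [18; 6,36] (ℓ=2, even), read p_1/q_1
i=0: a=18 ⇒ p=18, q=1
i=1: a=6 ⇒ p=109, q=6
→ (109, 6).  Check: 109²=11881, 330·6²=11880, difference 1.

109 6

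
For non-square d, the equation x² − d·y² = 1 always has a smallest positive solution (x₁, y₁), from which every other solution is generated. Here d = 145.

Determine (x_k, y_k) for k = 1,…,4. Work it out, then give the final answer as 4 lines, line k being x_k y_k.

√145 = [12; 24, …], period ℓ=1 (odd) → k=1
i=0: a=12 ⇒ p=12, q=1
i=1: a=24 ⇒ p=289, q=24
fundamental: x₁=289, y₁=24  (since 83521 − 145·576 = 1)
(289+24√145)^2 = 167041 + 13872√145
(289+24√145)^3 = 96549409 + 8017992√145
(289+24√145)^4 = 55805391361 + 4634385504√145

289 24
167041 13872
96549409 8017992
55805391361 4634385504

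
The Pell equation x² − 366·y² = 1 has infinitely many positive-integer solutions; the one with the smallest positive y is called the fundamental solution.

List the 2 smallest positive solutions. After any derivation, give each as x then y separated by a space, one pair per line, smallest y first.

907925 47458
1648655611249 86176609300

√366 = [19; 7,1,1,1,2,12,2,1,1,1,7,38, …], period ℓ=12 (even) → k=11
step 0: (19, 1)  from 19·(1,0) + (0,1)
step 1: (134, 7)  from 7·(19,1) + (1,0)
…
step 5: (1167, 61)  from 2·(440,23) + (287,15)
…
step 7: (30055, 1571)  from 2·(14444,755) + (1167,61)
step 8: (44499, 2326)  from 1·(30055,1571) + (14444,755)
step 9: (74554, 3897)  from 1·(44499,2326) + (30055,1571)
step 10: (119053, 6223)  from 1·(74554,3897) + (44499,2326)
step 11: (907925, 47458)  from 7·(119053,6223) + (74554,3897)
(x₁, y₁) = (907925, 47458);  907925² − 366·47458² = 1 ✓
(x_2, y_2) = (907925·907925 + 366·47458·47458, 907925·47458 + 47458·907925) = (1648655611249, 86176609300)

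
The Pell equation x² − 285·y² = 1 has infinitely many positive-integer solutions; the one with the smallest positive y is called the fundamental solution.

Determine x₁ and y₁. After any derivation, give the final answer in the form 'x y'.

√285 → a₀=16, period (1,7,2,7,1,32); ℓ=6 even so k=5
i=0: a=16 ⇒ p=16, q=1
i=1: a=1 ⇒ p=17, q=1
i=2: a=7 ⇒ p=135, q=8
i=3: a=2 ⇒ p=287, q=17
i=4: a=7 ⇒ p=2144, q=127
i=5: a=1 ⇒ p=2431, q=144
→ (2431, 144).  Check: 2431²=5909761, 285·144²=5909760, difference 1.

2431 144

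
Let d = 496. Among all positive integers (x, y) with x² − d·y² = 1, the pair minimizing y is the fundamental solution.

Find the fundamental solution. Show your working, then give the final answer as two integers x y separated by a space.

√496 = [22; 3,1,2,4,1,…,1,3,44, …], period ℓ=16 (even) → k=15
step 0: (22, 1)  from 22·(1,0) + (0,1)
step 1: (67, 3)  from 3·(22,1) + (1,0)
step 2: (89, 4)  from 1·(67,3) + (22,1)
step 3: (245, 11)  from 2·(89,4) + (67,3)
…
step 7: (6080, 273)  from 2·(2383,107) + (1314,59)
step 8: (14543, 653)  from 2·(6080,273) + (2383,107)
step 9: (35166, 1579)  from 2·(14543,653) + (6080,273)
step 10: (49709, 2232)  from 1·(35166,1579) + (14543,653)
step 11: (84875, 3811)  from 1·(49709,2232) + (35166,1579)
step 12: (389209, 17476)  from 4·(84875,3811) + (49709,2232)
…
step 14: (1252502, 56239)  from 1·(863293,38763) + (389209,17476)
step 15: (4620799, 207480)  from 3·(1252502,56239) + (863293,38763)
fundamental: x₁=4620799, y₁=207480  (since 21351783398401 − 496·43047950400 = 1)

4620799 207480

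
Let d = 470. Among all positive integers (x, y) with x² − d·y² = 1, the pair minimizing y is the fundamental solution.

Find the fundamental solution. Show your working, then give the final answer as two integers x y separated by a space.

1691 78

√470 = [21; 1,2,8,2,1,42, …], period ℓ=6 (even) → k=5
a_0=21:  p_0=21·1+0=21,  q_0=21·0+1=1
…
a_3=8:  p_3=8·65+22=542,  q_3=8·3+1=25
a_4=2:  p_4=2·542+65=1149,  q_4=2·25+3=53
a_5=1:  p_5=1·1149+542=1691,  q_5=1·53+25=78
(x₁, y₁) = (1691, 78);  1691² − 470·78² = 1 ✓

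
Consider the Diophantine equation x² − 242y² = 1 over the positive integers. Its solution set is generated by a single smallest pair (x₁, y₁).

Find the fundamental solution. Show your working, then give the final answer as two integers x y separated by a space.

[15; 1,1,3,1,14,1,3,1,1,30] for √242; ℓ=10 ⇒ convergent index 9
a_0=15:  p_0=15·1+0=15,  q_0=15·0+1=1
a_1=1:  p_1=1·15+1=16,  q_1=1·1+0=1
a_2=1:  p_2=1·16+15=31,  q_2=1·1+1=2
…
a_8=1:  p_8=1·8696+2209=10905,  q_8=1·559+142=701
a_9=1:  p_9=1·10905+8696=19601,  q_9=1·701+559=1260
(x₁, y₁) = (19601, 1260);  19601² − 242·1260² = 1 ✓

19601 1260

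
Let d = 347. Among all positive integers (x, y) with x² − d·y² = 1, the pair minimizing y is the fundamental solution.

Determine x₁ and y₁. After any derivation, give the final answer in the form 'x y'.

√347 → a₀=18, period (1,1,1,2,4,…,1,1,36); ℓ=14 even so k=13
k=0  a_k=18  p_k/q_k = 18/1
k=1  a_k=1  p_k/q_k = 19/1
k=2  a_k=1  p_k/q_k = 37/2
k=3  a_k=1  p_k/q_k = 56/3
…
k=5  a_k=4  p_k/q_k = 652/35
k=6  a_k=1  p_k/q_k = 801/43
k=7  a_k=17  p_k/q_k = 14269/766
k=8  a_k=1  p_k/q_k = 15070/809
…
k=10  a_k=2  p_k/q_k = 164168/8813
…
k=12  a_k=1  p_k/q_k = 402885/21628
k=13  a_k=1  p_k/q_k = 641602/34443
(x₁, y₁) = (641602, 34443);  641602² − 347·34443² = 1 ✓

641602 34443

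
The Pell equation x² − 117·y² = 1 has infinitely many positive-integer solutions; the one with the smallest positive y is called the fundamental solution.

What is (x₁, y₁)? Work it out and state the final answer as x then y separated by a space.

[10; 1,4,2,4,1,20] for √117; ℓ=6 ⇒ convergent index 5
a_0=10:  p_0=10·1+0=10,  q_0=10·0+1=1
a_1=1:  p_1=1·10+1=11,  q_1=1·1+0=1
a_2=4:  p_2=4·11+10=54,  q_2=4·1+1=5
a_3=2:  p_3=2·54+11=119,  q_3=2·5+1=11
a_4=4:  p_4=4·119+54=530,  q_4=4·11+5=49
a_5=1:  p_5=1·530+119=649,  q_5=1·49+11=60
(x₁, y₁) = (649, 60);  649² − 117·60² = 1 ✓

649 60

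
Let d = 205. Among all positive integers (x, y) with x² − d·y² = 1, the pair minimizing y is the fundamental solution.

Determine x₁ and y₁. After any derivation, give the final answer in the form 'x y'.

39689 2772

[14; 3,6,1,4,1,6,3,28] for √205; ℓ=8 ⇒ convergent index 7
step 0: (14, 1)  from 14·(1,0) + (0,1)
step 1: (43, 3)  from 3·(14,1) + (1,0)
step 2: (272, 19)  from 6·(43,3) + (14,1)
step 3: (315, 22)  from 1·(272,19) + (43,3)
…
step 5: (1847, 129)  from 1·(1532,107) + (315,22)
step 6: (12614, 881)  from 6·(1847,129) + (1532,107)
step 7: (39689, 2772)  from 3·(12614,881) + (1847,129)
(x₁, y₁) = (39689, 2772);  39689² − 205·2772² = 1 ✓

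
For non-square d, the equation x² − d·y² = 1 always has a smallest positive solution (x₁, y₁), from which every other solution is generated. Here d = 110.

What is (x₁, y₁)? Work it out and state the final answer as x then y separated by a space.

[10; 2,20] for √110; ℓ=2 ⇒ convergent index 1
k=0  a_k=10  p_k/q_k = 10/1
k=1  a_k=2  p_k/q_k = 21/2
→ (21, 2).  Check: 21²=441, 110·2²=440, difference 1.

21 2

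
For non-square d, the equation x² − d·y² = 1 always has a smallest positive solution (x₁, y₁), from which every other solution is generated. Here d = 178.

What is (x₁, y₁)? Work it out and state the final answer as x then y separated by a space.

1601 120

√178 → a₀=13, period (2,1,12,1,2,26); ℓ=6 even so k=5
a_0=13:  p_0=13·1+0=13,  q_0=13·0+1=1
a_1=2:  p_1=2·13+1=27,  q_1=2·1+0=2
…
a_4=1:  p_4=1·507+40=547,  q_4=1·38+3=41
a_5=2:  p_5=2·547+507=1601,  q_5=2·41+38=120
→ (1601, 120).  Check: 1601²=2563201, 178·120²=2563200, difference 1.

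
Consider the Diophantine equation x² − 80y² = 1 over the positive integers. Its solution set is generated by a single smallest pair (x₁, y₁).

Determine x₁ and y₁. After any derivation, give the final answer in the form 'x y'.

√80 = [8; 1,16, …], period ℓ=2 (even) → k=1
k=0  a_k=8  p_k/q_k = 8/1
k=1  a_k=1  p_k/q_k = 9/1
(x₁, y₁) = (9, 1);  9² − 80·1² = 1 ✓

9 1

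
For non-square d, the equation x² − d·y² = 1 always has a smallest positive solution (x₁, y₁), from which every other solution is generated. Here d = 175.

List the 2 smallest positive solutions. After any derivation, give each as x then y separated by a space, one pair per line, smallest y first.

2024 153
8193151 619344

√175 = [13; 4,2,1,2,4,26, …], period ℓ=6 (even) → k=5
i=0: a=13 ⇒ p=13, q=1
i=1: a=4 ⇒ p=53, q=4
i=2: a=2 ⇒ p=119, q=9
i=3: a=1 ⇒ p=172, q=13
i=4: a=2 ⇒ p=463, q=35
i=5: a=4 ⇒ p=2024, q=153
fundamental: x₁=2024, y₁=153  (since 4096576 − 175·23409 = 1)
k=2:  x_2 = 2024·2024+175·153·153 = 8193151,  y_2 = 2024·153+153·2024 = 619344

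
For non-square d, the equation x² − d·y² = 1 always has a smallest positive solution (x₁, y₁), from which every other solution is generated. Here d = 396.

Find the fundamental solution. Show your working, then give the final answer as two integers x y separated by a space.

199 10

√396 → a₀=19, period (1,8,1,38); ℓ=4 even so k=3
step 0: (19, 1)  from 19·(1,0) + (0,1)
…
step 2: (179, 9)  from 8·(20,1) + (19,1)
step 3: (199, 10)  from 1·(179,9) + (20,1)
(x₁, y₁) = (199, 10);  199² − 396·10² = 1 ✓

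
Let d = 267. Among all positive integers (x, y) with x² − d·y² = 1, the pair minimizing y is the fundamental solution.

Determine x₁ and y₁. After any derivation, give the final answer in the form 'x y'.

√267 → a₀=16, period (2,1,15,1,2,32); ℓ=6 even so k=5
k=0  a_k=16  p_k/q_k = 16/1
k=1  a_k=2  p_k/q_k = 33/2
…
k=3  a_k=15  p_k/q_k = 768/47
k=4  a_k=1  p_k/q_k = 817/50
k=5  a_k=2  p_k/q_k = 2402/147
fundamental: x₁=2402, y₁=147  (since 5769604 − 267·21609 = 1)

2402 147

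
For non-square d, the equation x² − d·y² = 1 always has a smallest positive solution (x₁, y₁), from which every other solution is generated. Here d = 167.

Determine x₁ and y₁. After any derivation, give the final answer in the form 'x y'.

168 13

√167 → a₀=12, period (1,11,1,24); ℓ=4 even so k=3
a_0=12:  p_0=12·1+0=12,  q_0=12·0+1=1
a_1=1:  p_1=1·12+1=13,  q_1=1·1+0=1
a_2=11:  p_2=11·13+12=155,  q_2=11·1+1=12
a_3=1:  p_3=1·155+13=168,  q_3=1·12+1=13
(x₁, y₁) = (168, 13);  168² − 167·13² = 1 ✓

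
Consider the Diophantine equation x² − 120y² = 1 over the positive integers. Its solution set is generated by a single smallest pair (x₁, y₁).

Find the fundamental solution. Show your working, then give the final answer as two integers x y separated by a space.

d=120: √d = [10; 1,20] (ℓ=2, even), read p_1/q_1
k=0  a_k=10  p_k/q_k = 10/1
k=1  a_k=1  p_k/q_k = 11/1
fundamental: x₁=11, y₁=1  (since 121 − 120·1 = 1)

11 1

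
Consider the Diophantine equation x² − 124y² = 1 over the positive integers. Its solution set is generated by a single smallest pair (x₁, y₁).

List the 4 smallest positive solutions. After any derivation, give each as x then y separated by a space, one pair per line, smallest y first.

d=124: √d = [11; 7,2,1,1,1,…,2,7,22] (ℓ=16, even), read p_15/q_15
a_0=11:  p_0=11·1+0=11,  q_0=11·0+1=1
…
a_2=2:  p_2=2·78+11=167,  q_2=2·7+1=15
a_3=1:  p_3=1·167+78=245,  q_3=1·15+7=22
…
a_5=1:  p_5=1·412+245=657,  q_5=1·37+22=59
a_6=3:  p_6=3·657+412=2383,  q_6=3·59+37=214
a_7=1:  p_7=1·2383+657=3040,  q_7=1·214+59=273
a_8=4:  p_8=4·3040+2383=14543,  q_8=4·273+214=1306
…
a_10=3:  p_10=3·17583+14543=67292,  q_10=3·1579+1306=6043
a_11=1:  p_11=1·67292+17583=84875,  q_11=1·6043+1579=7622
a_12=1:  p_12=1·84875+67292=152167,  q_12=1·7622+6043=13665
a_13=1:  p_13=1·152167+84875=237042,  q_13=1·13665+7622=21287
a_14=2:  p_14=2·237042+152167=626251,  q_14=2·21287+13665=56239
a_15=7:  p_15=7·626251+237042=4620799,  q_15=7·56239+21287=414960
fundamental: x₁=4620799, y₁=414960  (since 21351783398401 − 124·172191801600 = 1)
n=2: (4620799,414960)∘(4620799,414960) = (4620799·4620799+124·414960·414960, 4620799·414960+414960·4620799) = (42703566796801,3834893506080)
n=3: (42703566796801,3834893506080)∘(4620799,414960) = (4620799·42703566796801+124·414960·3834893506080, 4620799·3834893506080+414960·42703566796801) = (394649197502177907199,35440544156001500880)
n=4: (394649197502177907199,35440544156001500880)∘(4620799,414960) = (4620799·394649197502177907199+124·414960·35440544156001500880, 4620799·35440544156001500880+414960·394649197502177907199) = (3647189234337689639247667201,327527261991011323636100160)

4620799 414960
42703566796801 3834893506080
394649197502177907199 35440544156001500880
3647189234337689639247667201 327527261991011323636100160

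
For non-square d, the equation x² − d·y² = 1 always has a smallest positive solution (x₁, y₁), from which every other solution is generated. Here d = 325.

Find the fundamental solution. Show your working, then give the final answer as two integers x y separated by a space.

649 36

√325 = [18; 36, …], period ℓ=1 (odd) → k=1
a_0=18:  p_0=18·1+0=18,  q_0=18·0+1=1
a_1=36:  p_1=36·18+1=649,  q_1=36·1+0=36
fundamental: x₁=649, y₁=36  (since 421201 − 325·1296 = 1)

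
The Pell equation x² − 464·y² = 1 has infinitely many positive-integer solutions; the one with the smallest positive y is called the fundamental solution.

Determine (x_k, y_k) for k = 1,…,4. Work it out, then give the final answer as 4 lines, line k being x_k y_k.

9801 455
192119201 8918910
3765920568201 174828473365
73819574785756801 3426987725981820

√464 → a₀=21, period (1,1,5,1,1,1,5,1,1,42); ℓ=10 even so k=9
k=0  a_k=21  p_k/q_k = 21/1
k=1  a_k=1  p_k/q_k = 22/1
…
k=7  a_k=5  p_k/q_k = 4502/209
k=8  a_k=1  p_k/q_k = 5299/246
k=9  a_k=1  p_k/q_k = 9801/455
(x₁, y₁) = (9801, 455);  9801² − 464·455² = 1 ✓
k=2:  x_2 = 9801·9801+464·455·455 = 192119201,  y_2 = 9801·455+455·9801 = 8918910
k=3:  x_3 = 9801·192119201+464·455·8918910 = 3765920568201,  y_3 = 9801·8918910+455·192119201 = 174828473365
k=4:  x_4 = 9801·3765920568201+464·455·174828473365 = 73819574785756801,  y_4 = 9801·174828473365+455·3765920568201 = 3426987725981820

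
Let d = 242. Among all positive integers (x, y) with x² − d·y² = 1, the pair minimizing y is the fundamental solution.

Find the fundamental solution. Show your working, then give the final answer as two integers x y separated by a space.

19601 1260

√242 = [15; 1,1,3,1,14,1,3,1,1,30, …], period ℓ=10 (even) → k=9
step 0: (15, 1)  from 15·(1,0) + (0,1)
step 1: (16, 1)  from 1·(15,1) + (1,0)
…
step 3: (109, 7)  from 3·(31,2) + (16,1)
step 4: (140, 9)  from 1·(109,7) + (31,2)
step 5: (2069, 133)  from 14·(140,9) + (109,7)
step 6: (2209, 142)  from 1·(2069,133) + (140,9)
step 7: (8696, 559)  from 3·(2209,142) + (2069,133)
step 8: (10905, 701)  from 1·(8696,559) + (2209,142)
step 9: (19601, 1260)  from 1·(10905,701) + (8696,559)
→ (19601, 1260).  Check: 19601²=384199201, 242·1260²=384199200, difference 1.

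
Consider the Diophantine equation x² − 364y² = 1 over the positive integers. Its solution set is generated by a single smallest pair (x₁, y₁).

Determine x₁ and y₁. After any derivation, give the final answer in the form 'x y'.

4954951 259710

√364 = [19; 12,1,2,3,1,8,1,3,2,1,12,38, …], period ℓ=12 (even) → k=11
a_0=19:  p_0=19·1+0=19,  q_0=19·0+1=1
a_1=12:  p_1=12·19+1=229,  q_1=12·1+0=12
…
a_8=3:  p_8=3·30755+27607=119872,  q_8=3·1612+1447=6283
…
a_10=1:  p_10=1·270499+119872=390371,  q_10=1·14178+6283=20461
a_11=12:  p_11=12·390371+270499=4954951,  q_11=12·20461+14178=259710
→ (4954951, 259710).  Check: 4954951²=24551539412401, 364·259710²=24551539412400, difference 1.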